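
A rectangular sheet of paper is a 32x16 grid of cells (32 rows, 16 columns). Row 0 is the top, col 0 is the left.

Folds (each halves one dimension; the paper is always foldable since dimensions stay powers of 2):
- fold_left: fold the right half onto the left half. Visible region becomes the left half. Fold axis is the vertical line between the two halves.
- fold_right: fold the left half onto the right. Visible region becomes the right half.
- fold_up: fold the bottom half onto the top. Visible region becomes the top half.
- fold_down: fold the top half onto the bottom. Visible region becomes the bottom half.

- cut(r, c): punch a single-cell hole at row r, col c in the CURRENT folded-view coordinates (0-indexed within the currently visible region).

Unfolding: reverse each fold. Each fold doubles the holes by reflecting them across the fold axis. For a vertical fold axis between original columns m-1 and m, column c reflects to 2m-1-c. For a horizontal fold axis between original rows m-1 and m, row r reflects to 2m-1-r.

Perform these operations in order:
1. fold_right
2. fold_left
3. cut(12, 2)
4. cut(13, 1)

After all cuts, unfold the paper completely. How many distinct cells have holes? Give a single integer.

Op 1 fold_right: fold axis v@8; visible region now rows[0,32) x cols[8,16) = 32x8
Op 2 fold_left: fold axis v@12; visible region now rows[0,32) x cols[8,12) = 32x4
Op 3 cut(12, 2): punch at orig (12,10); cuts so far [(12, 10)]; region rows[0,32) x cols[8,12) = 32x4
Op 4 cut(13, 1): punch at orig (13,9); cuts so far [(12, 10), (13, 9)]; region rows[0,32) x cols[8,12) = 32x4
Unfold 1 (reflect across v@12): 4 holes -> [(12, 10), (12, 13), (13, 9), (13, 14)]
Unfold 2 (reflect across v@8): 8 holes -> [(12, 2), (12, 5), (12, 10), (12, 13), (13, 1), (13, 6), (13, 9), (13, 14)]

Answer: 8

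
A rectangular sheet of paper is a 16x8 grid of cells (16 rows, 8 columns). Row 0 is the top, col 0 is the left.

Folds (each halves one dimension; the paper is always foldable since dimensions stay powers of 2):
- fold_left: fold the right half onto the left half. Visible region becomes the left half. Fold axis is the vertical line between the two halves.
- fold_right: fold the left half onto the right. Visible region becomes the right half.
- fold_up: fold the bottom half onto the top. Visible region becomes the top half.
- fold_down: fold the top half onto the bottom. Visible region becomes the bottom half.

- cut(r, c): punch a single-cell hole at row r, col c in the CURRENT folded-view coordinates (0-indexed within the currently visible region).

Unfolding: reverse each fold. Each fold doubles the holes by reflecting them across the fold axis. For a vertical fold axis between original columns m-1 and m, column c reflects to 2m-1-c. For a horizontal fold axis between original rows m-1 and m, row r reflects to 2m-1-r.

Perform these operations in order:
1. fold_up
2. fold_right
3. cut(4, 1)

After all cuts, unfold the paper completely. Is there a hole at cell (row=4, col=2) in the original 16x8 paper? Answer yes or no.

Answer: yes

Derivation:
Op 1 fold_up: fold axis h@8; visible region now rows[0,8) x cols[0,8) = 8x8
Op 2 fold_right: fold axis v@4; visible region now rows[0,8) x cols[4,8) = 8x4
Op 3 cut(4, 1): punch at orig (4,5); cuts so far [(4, 5)]; region rows[0,8) x cols[4,8) = 8x4
Unfold 1 (reflect across v@4): 2 holes -> [(4, 2), (4, 5)]
Unfold 2 (reflect across h@8): 4 holes -> [(4, 2), (4, 5), (11, 2), (11, 5)]
Holes: [(4, 2), (4, 5), (11, 2), (11, 5)]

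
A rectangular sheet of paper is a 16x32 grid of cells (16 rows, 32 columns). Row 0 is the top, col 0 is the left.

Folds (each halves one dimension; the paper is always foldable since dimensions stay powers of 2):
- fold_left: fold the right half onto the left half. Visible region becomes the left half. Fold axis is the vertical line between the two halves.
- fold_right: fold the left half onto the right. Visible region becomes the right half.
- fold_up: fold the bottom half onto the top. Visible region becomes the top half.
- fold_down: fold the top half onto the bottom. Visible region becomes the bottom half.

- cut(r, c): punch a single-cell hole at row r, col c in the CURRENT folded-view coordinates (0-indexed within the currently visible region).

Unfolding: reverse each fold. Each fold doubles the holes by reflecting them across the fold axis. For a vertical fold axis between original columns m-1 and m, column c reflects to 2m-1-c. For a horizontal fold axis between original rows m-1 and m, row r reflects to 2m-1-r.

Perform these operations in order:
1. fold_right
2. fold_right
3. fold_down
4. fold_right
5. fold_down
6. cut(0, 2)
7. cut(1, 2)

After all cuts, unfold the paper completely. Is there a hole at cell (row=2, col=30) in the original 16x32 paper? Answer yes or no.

Op 1 fold_right: fold axis v@16; visible region now rows[0,16) x cols[16,32) = 16x16
Op 2 fold_right: fold axis v@24; visible region now rows[0,16) x cols[24,32) = 16x8
Op 3 fold_down: fold axis h@8; visible region now rows[8,16) x cols[24,32) = 8x8
Op 4 fold_right: fold axis v@28; visible region now rows[8,16) x cols[28,32) = 8x4
Op 5 fold_down: fold axis h@12; visible region now rows[12,16) x cols[28,32) = 4x4
Op 6 cut(0, 2): punch at orig (12,30); cuts so far [(12, 30)]; region rows[12,16) x cols[28,32) = 4x4
Op 7 cut(1, 2): punch at orig (13,30); cuts so far [(12, 30), (13, 30)]; region rows[12,16) x cols[28,32) = 4x4
Unfold 1 (reflect across h@12): 4 holes -> [(10, 30), (11, 30), (12, 30), (13, 30)]
Unfold 2 (reflect across v@28): 8 holes -> [(10, 25), (10, 30), (11, 25), (11, 30), (12, 25), (12, 30), (13, 25), (13, 30)]
Unfold 3 (reflect across h@8): 16 holes -> [(2, 25), (2, 30), (3, 25), (3, 30), (4, 25), (4, 30), (5, 25), (5, 30), (10, 25), (10, 30), (11, 25), (11, 30), (12, 25), (12, 30), (13, 25), (13, 30)]
Unfold 4 (reflect across v@24): 32 holes -> [(2, 17), (2, 22), (2, 25), (2, 30), (3, 17), (3, 22), (3, 25), (3, 30), (4, 17), (4, 22), (4, 25), (4, 30), (5, 17), (5, 22), (5, 25), (5, 30), (10, 17), (10, 22), (10, 25), (10, 30), (11, 17), (11, 22), (11, 25), (11, 30), (12, 17), (12, 22), (12, 25), (12, 30), (13, 17), (13, 22), (13, 25), (13, 30)]
Unfold 5 (reflect across v@16): 64 holes -> [(2, 1), (2, 6), (2, 9), (2, 14), (2, 17), (2, 22), (2, 25), (2, 30), (3, 1), (3, 6), (3, 9), (3, 14), (3, 17), (3, 22), (3, 25), (3, 30), (4, 1), (4, 6), (4, 9), (4, 14), (4, 17), (4, 22), (4, 25), (4, 30), (5, 1), (5, 6), (5, 9), (5, 14), (5, 17), (5, 22), (5, 25), (5, 30), (10, 1), (10, 6), (10, 9), (10, 14), (10, 17), (10, 22), (10, 25), (10, 30), (11, 1), (11, 6), (11, 9), (11, 14), (11, 17), (11, 22), (11, 25), (11, 30), (12, 1), (12, 6), (12, 9), (12, 14), (12, 17), (12, 22), (12, 25), (12, 30), (13, 1), (13, 6), (13, 9), (13, 14), (13, 17), (13, 22), (13, 25), (13, 30)]
Holes: [(2, 1), (2, 6), (2, 9), (2, 14), (2, 17), (2, 22), (2, 25), (2, 30), (3, 1), (3, 6), (3, 9), (3, 14), (3, 17), (3, 22), (3, 25), (3, 30), (4, 1), (4, 6), (4, 9), (4, 14), (4, 17), (4, 22), (4, 25), (4, 30), (5, 1), (5, 6), (5, 9), (5, 14), (5, 17), (5, 22), (5, 25), (5, 30), (10, 1), (10, 6), (10, 9), (10, 14), (10, 17), (10, 22), (10, 25), (10, 30), (11, 1), (11, 6), (11, 9), (11, 14), (11, 17), (11, 22), (11, 25), (11, 30), (12, 1), (12, 6), (12, 9), (12, 14), (12, 17), (12, 22), (12, 25), (12, 30), (13, 1), (13, 6), (13, 9), (13, 14), (13, 17), (13, 22), (13, 25), (13, 30)]

Answer: yes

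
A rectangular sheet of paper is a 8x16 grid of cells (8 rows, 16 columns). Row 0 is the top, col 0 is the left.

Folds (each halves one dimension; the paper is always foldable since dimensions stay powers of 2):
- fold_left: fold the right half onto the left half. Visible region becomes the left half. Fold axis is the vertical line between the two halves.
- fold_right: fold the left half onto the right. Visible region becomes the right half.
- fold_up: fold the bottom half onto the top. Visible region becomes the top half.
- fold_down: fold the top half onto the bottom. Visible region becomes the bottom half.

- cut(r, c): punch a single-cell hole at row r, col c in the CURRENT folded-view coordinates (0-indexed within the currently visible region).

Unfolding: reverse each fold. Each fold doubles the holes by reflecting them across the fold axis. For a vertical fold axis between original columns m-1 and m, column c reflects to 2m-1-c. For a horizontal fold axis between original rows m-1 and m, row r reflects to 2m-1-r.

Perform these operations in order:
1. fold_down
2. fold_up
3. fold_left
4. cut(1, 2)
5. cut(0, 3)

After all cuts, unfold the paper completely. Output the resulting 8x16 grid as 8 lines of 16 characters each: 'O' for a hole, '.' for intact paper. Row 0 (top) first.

Answer: ...O........O...
..O..........O..
..O..........O..
...O........O...
...O........O...
..O..........O..
..O..........O..
...O........O...

Derivation:
Op 1 fold_down: fold axis h@4; visible region now rows[4,8) x cols[0,16) = 4x16
Op 2 fold_up: fold axis h@6; visible region now rows[4,6) x cols[0,16) = 2x16
Op 3 fold_left: fold axis v@8; visible region now rows[4,6) x cols[0,8) = 2x8
Op 4 cut(1, 2): punch at orig (5,2); cuts so far [(5, 2)]; region rows[4,6) x cols[0,8) = 2x8
Op 5 cut(0, 3): punch at orig (4,3); cuts so far [(4, 3), (5, 2)]; region rows[4,6) x cols[0,8) = 2x8
Unfold 1 (reflect across v@8): 4 holes -> [(4, 3), (4, 12), (5, 2), (5, 13)]
Unfold 2 (reflect across h@6): 8 holes -> [(4, 3), (4, 12), (5, 2), (5, 13), (6, 2), (6, 13), (7, 3), (7, 12)]
Unfold 3 (reflect across h@4): 16 holes -> [(0, 3), (0, 12), (1, 2), (1, 13), (2, 2), (2, 13), (3, 3), (3, 12), (4, 3), (4, 12), (5, 2), (5, 13), (6, 2), (6, 13), (7, 3), (7, 12)]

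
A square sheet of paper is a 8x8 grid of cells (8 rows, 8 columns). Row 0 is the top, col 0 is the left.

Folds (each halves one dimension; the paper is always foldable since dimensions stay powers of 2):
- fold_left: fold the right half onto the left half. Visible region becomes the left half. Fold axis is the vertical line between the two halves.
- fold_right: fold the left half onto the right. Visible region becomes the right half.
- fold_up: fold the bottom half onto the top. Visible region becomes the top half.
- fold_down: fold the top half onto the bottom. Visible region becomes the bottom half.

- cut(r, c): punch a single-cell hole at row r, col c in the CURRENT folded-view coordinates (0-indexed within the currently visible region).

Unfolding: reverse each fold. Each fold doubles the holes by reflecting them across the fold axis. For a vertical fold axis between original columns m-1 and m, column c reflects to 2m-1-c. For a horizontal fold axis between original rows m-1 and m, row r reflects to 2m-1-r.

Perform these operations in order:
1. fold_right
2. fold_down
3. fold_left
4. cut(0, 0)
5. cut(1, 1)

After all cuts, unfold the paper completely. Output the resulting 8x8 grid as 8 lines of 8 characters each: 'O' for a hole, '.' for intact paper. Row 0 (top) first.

Answer: ........
........
.OO..OO.
O..OO..O
O..OO..O
.OO..OO.
........
........

Derivation:
Op 1 fold_right: fold axis v@4; visible region now rows[0,8) x cols[4,8) = 8x4
Op 2 fold_down: fold axis h@4; visible region now rows[4,8) x cols[4,8) = 4x4
Op 3 fold_left: fold axis v@6; visible region now rows[4,8) x cols[4,6) = 4x2
Op 4 cut(0, 0): punch at orig (4,4); cuts so far [(4, 4)]; region rows[4,8) x cols[4,6) = 4x2
Op 5 cut(1, 1): punch at orig (5,5); cuts so far [(4, 4), (5, 5)]; region rows[4,8) x cols[4,6) = 4x2
Unfold 1 (reflect across v@6): 4 holes -> [(4, 4), (4, 7), (5, 5), (5, 6)]
Unfold 2 (reflect across h@4): 8 holes -> [(2, 5), (2, 6), (3, 4), (3, 7), (4, 4), (4, 7), (5, 5), (5, 6)]
Unfold 3 (reflect across v@4): 16 holes -> [(2, 1), (2, 2), (2, 5), (2, 6), (3, 0), (3, 3), (3, 4), (3, 7), (4, 0), (4, 3), (4, 4), (4, 7), (5, 1), (5, 2), (5, 5), (5, 6)]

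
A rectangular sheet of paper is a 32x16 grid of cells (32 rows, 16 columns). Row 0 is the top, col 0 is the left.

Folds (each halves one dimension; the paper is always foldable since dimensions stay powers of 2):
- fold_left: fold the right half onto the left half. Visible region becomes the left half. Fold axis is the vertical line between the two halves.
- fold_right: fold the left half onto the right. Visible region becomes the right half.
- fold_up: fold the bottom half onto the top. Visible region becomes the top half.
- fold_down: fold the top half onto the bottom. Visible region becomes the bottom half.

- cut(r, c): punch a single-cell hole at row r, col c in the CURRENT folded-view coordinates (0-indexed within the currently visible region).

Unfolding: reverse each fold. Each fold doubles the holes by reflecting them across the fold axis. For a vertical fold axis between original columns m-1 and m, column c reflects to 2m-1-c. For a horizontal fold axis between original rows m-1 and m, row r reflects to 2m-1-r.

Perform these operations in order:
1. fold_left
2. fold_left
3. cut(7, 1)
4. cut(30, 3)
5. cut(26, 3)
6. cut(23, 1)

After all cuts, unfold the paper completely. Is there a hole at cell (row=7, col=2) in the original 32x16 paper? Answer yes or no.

Answer: no

Derivation:
Op 1 fold_left: fold axis v@8; visible region now rows[0,32) x cols[0,8) = 32x8
Op 2 fold_left: fold axis v@4; visible region now rows[0,32) x cols[0,4) = 32x4
Op 3 cut(7, 1): punch at orig (7,1); cuts so far [(7, 1)]; region rows[0,32) x cols[0,4) = 32x4
Op 4 cut(30, 3): punch at orig (30,3); cuts so far [(7, 1), (30, 3)]; region rows[0,32) x cols[0,4) = 32x4
Op 5 cut(26, 3): punch at orig (26,3); cuts so far [(7, 1), (26, 3), (30, 3)]; region rows[0,32) x cols[0,4) = 32x4
Op 6 cut(23, 1): punch at orig (23,1); cuts so far [(7, 1), (23, 1), (26, 3), (30, 3)]; region rows[0,32) x cols[0,4) = 32x4
Unfold 1 (reflect across v@4): 8 holes -> [(7, 1), (7, 6), (23, 1), (23, 6), (26, 3), (26, 4), (30, 3), (30, 4)]
Unfold 2 (reflect across v@8): 16 holes -> [(7, 1), (7, 6), (7, 9), (7, 14), (23, 1), (23, 6), (23, 9), (23, 14), (26, 3), (26, 4), (26, 11), (26, 12), (30, 3), (30, 4), (30, 11), (30, 12)]
Holes: [(7, 1), (7, 6), (7, 9), (7, 14), (23, 1), (23, 6), (23, 9), (23, 14), (26, 3), (26, 4), (26, 11), (26, 12), (30, 3), (30, 4), (30, 11), (30, 12)]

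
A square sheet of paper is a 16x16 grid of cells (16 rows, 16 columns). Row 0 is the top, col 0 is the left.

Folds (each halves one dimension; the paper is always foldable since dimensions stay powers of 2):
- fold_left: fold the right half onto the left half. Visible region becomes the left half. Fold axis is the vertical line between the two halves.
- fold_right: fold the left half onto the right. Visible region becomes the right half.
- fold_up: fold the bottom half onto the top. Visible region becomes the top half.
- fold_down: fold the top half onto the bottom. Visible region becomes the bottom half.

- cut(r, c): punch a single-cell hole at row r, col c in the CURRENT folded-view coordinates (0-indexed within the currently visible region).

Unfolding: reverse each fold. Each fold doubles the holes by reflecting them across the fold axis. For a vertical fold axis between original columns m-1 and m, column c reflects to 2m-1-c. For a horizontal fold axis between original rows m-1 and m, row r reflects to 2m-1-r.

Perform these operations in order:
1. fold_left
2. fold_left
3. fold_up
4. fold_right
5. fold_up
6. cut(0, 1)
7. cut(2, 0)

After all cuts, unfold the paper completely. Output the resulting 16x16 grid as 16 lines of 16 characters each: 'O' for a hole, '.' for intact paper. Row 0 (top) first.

Answer: O..OO..OO..OO..O
................
.OO..OO..OO..OO.
................
................
.OO..OO..OO..OO.
................
O..OO..OO..OO..O
O..OO..OO..OO..O
................
.OO..OO..OO..OO.
................
................
.OO..OO..OO..OO.
................
O..OO..OO..OO..O

Derivation:
Op 1 fold_left: fold axis v@8; visible region now rows[0,16) x cols[0,8) = 16x8
Op 2 fold_left: fold axis v@4; visible region now rows[0,16) x cols[0,4) = 16x4
Op 3 fold_up: fold axis h@8; visible region now rows[0,8) x cols[0,4) = 8x4
Op 4 fold_right: fold axis v@2; visible region now rows[0,8) x cols[2,4) = 8x2
Op 5 fold_up: fold axis h@4; visible region now rows[0,4) x cols[2,4) = 4x2
Op 6 cut(0, 1): punch at orig (0,3); cuts so far [(0, 3)]; region rows[0,4) x cols[2,4) = 4x2
Op 7 cut(2, 0): punch at orig (2,2); cuts so far [(0, 3), (2, 2)]; region rows[0,4) x cols[2,4) = 4x2
Unfold 1 (reflect across h@4): 4 holes -> [(0, 3), (2, 2), (5, 2), (7, 3)]
Unfold 2 (reflect across v@2): 8 holes -> [(0, 0), (0, 3), (2, 1), (2, 2), (5, 1), (5, 2), (7, 0), (7, 3)]
Unfold 3 (reflect across h@8): 16 holes -> [(0, 0), (0, 3), (2, 1), (2, 2), (5, 1), (5, 2), (7, 0), (7, 3), (8, 0), (8, 3), (10, 1), (10, 2), (13, 1), (13, 2), (15, 0), (15, 3)]
Unfold 4 (reflect across v@4): 32 holes -> [(0, 0), (0, 3), (0, 4), (0, 7), (2, 1), (2, 2), (2, 5), (2, 6), (5, 1), (5, 2), (5, 5), (5, 6), (7, 0), (7, 3), (7, 4), (7, 7), (8, 0), (8, 3), (8, 4), (8, 7), (10, 1), (10, 2), (10, 5), (10, 6), (13, 1), (13, 2), (13, 5), (13, 6), (15, 0), (15, 3), (15, 4), (15, 7)]
Unfold 5 (reflect across v@8): 64 holes -> [(0, 0), (0, 3), (0, 4), (0, 7), (0, 8), (0, 11), (0, 12), (0, 15), (2, 1), (2, 2), (2, 5), (2, 6), (2, 9), (2, 10), (2, 13), (2, 14), (5, 1), (5, 2), (5, 5), (5, 6), (5, 9), (5, 10), (5, 13), (5, 14), (7, 0), (7, 3), (7, 4), (7, 7), (7, 8), (7, 11), (7, 12), (7, 15), (8, 0), (8, 3), (8, 4), (8, 7), (8, 8), (8, 11), (8, 12), (8, 15), (10, 1), (10, 2), (10, 5), (10, 6), (10, 9), (10, 10), (10, 13), (10, 14), (13, 1), (13, 2), (13, 5), (13, 6), (13, 9), (13, 10), (13, 13), (13, 14), (15, 0), (15, 3), (15, 4), (15, 7), (15, 8), (15, 11), (15, 12), (15, 15)]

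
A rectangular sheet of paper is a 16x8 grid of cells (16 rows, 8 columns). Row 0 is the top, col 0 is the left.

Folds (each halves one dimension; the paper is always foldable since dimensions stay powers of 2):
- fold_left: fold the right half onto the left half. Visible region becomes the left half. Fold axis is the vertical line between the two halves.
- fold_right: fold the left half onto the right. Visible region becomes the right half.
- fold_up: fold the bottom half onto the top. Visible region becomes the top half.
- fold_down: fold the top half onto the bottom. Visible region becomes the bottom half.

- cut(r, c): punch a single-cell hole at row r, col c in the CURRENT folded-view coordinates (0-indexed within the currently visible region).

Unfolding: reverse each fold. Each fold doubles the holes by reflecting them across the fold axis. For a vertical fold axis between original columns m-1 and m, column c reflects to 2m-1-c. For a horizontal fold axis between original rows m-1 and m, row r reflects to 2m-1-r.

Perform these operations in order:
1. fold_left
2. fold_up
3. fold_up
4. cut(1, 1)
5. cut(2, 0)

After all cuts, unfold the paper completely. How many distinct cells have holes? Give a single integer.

Answer: 16

Derivation:
Op 1 fold_left: fold axis v@4; visible region now rows[0,16) x cols[0,4) = 16x4
Op 2 fold_up: fold axis h@8; visible region now rows[0,8) x cols[0,4) = 8x4
Op 3 fold_up: fold axis h@4; visible region now rows[0,4) x cols[0,4) = 4x4
Op 4 cut(1, 1): punch at orig (1,1); cuts so far [(1, 1)]; region rows[0,4) x cols[0,4) = 4x4
Op 5 cut(2, 0): punch at orig (2,0); cuts so far [(1, 1), (2, 0)]; region rows[0,4) x cols[0,4) = 4x4
Unfold 1 (reflect across h@4): 4 holes -> [(1, 1), (2, 0), (5, 0), (6, 1)]
Unfold 2 (reflect across h@8): 8 holes -> [(1, 1), (2, 0), (5, 0), (6, 1), (9, 1), (10, 0), (13, 0), (14, 1)]
Unfold 3 (reflect across v@4): 16 holes -> [(1, 1), (1, 6), (2, 0), (2, 7), (5, 0), (5, 7), (6, 1), (6, 6), (9, 1), (9, 6), (10, 0), (10, 7), (13, 0), (13, 7), (14, 1), (14, 6)]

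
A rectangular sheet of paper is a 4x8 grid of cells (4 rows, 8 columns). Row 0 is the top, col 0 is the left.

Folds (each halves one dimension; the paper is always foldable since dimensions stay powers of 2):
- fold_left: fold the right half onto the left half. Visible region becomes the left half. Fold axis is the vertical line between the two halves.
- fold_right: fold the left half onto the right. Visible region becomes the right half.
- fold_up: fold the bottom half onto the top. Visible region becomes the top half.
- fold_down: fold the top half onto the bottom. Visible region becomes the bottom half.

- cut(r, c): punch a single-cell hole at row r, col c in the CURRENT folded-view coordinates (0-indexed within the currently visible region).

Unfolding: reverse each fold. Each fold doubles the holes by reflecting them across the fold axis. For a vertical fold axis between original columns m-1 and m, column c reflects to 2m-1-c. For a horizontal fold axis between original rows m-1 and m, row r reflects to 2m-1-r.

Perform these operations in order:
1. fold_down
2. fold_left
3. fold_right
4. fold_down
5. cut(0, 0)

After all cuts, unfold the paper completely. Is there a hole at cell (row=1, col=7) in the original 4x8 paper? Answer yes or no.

Op 1 fold_down: fold axis h@2; visible region now rows[2,4) x cols[0,8) = 2x8
Op 2 fold_left: fold axis v@4; visible region now rows[2,4) x cols[0,4) = 2x4
Op 3 fold_right: fold axis v@2; visible region now rows[2,4) x cols[2,4) = 2x2
Op 4 fold_down: fold axis h@3; visible region now rows[3,4) x cols[2,4) = 1x2
Op 5 cut(0, 0): punch at orig (3,2); cuts so far [(3, 2)]; region rows[3,4) x cols[2,4) = 1x2
Unfold 1 (reflect across h@3): 2 holes -> [(2, 2), (3, 2)]
Unfold 2 (reflect across v@2): 4 holes -> [(2, 1), (2, 2), (3, 1), (3, 2)]
Unfold 3 (reflect across v@4): 8 holes -> [(2, 1), (2, 2), (2, 5), (2, 6), (3, 1), (3, 2), (3, 5), (3, 6)]
Unfold 4 (reflect across h@2): 16 holes -> [(0, 1), (0, 2), (0, 5), (0, 6), (1, 1), (1, 2), (1, 5), (1, 6), (2, 1), (2, 2), (2, 5), (2, 6), (3, 1), (3, 2), (3, 5), (3, 6)]
Holes: [(0, 1), (0, 2), (0, 5), (0, 6), (1, 1), (1, 2), (1, 5), (1, 6), (2, 1), (2, 2), (2, 5), (2, 6), (3, 1), (3, 2), (3, 5), (3, 6)]

Answer: no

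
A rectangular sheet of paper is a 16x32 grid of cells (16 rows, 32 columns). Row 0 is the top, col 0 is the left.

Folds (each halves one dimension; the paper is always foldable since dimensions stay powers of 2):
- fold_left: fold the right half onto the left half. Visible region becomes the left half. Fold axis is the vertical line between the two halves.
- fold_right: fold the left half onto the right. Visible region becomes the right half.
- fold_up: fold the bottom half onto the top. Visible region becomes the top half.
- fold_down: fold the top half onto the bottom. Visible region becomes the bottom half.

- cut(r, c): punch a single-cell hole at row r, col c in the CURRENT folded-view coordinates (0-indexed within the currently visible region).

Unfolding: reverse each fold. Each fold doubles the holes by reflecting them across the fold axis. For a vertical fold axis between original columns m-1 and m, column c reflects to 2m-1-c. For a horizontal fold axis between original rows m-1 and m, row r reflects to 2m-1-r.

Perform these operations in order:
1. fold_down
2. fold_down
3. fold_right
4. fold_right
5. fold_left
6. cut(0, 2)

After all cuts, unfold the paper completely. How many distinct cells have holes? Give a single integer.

Answer: 32

Derivation:
Op 1 fold_down: fold axis h@8; visible region now rows[8,16) x cols[0,32) = 8x32
Op 2 fold_down: fold axis h@12; visible region now rows[12,16) x cols[0,32) = 4x32
Op 3 fold_right: fold axis v@16; visible region now rows[12,16) x cols[16,32) = 4x16
Op 4 fold_right: fold axis v@24; visible region now rows[12,16) x cols[24,32) = 4x8
Op 5 fold_left: fold axis v@28; visible region now rows[12,16) x cols[24,28) = 4x4
Op 6 cut(0, 2): punch at orig (12,26); cuts so far [(12, 26)]; region rows[12,16) x cols[24,28) = 4x4
Unfold 1 (reflect across v@28): 2 holes -> [(12, 26), (12, 29)]
Unfold 2 (reflect across v@24): 4 holes -> [(12, 18), (12, 21), (12, 26), (12, 29)]
Unfold 3 (reflect across v@16): 8 holes -> [(12, 2), (12, 5), (12, 10), (12, 13), (12, 18), (12, 21), (12, 26), (12, 29)]
Unfold 4 (reflect across h@12): 16 holes -> [(11, 2), (11, 5), (11, 10), (11, 13), (11, 18), (11, 21), (11, 26), (11, 29), (12, 2), (12, 5), (12, 10), (12, 13), (12, 18), (12, 21), (12, 26), (12, 29)]
Unfold 5 (reflect across h@8): 32 holes -> [(3, 2), (3, 5), (3, 10), (3, 13), (3, 18), (3, 21), (3, 26), (3, 29), (4, 2), (4, 5), (4, 10), (4, 13), (4, 18), (4, 21), (4, 26), (4, 29), (11, 2), (11, 5), (11, 10), (11, 13), (11, 18), (11, 21), (11, 26), (11, 29), (12, 2), (12, 5), (12, 10), (12, 13), (12, 18), (12, 21), (12, 26), (12, 29)]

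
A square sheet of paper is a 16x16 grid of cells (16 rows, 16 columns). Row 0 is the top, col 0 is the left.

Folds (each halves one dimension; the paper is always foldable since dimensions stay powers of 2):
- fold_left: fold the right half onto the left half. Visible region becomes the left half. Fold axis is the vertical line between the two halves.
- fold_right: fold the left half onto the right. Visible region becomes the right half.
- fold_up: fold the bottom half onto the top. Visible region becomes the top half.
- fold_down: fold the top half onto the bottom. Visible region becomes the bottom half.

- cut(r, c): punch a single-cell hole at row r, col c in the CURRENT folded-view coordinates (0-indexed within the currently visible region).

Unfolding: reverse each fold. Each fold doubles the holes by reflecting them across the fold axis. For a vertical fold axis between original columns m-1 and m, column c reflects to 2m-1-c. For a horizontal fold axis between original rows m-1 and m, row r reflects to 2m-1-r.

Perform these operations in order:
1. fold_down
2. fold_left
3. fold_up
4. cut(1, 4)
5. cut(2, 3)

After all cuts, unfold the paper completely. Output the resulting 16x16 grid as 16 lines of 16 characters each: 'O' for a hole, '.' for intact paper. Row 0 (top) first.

Answer: ................
....O......O....
...O........O...
................
................
...O........O...
....O......O....
................
................
....O......O....
...O........O...
................
................
...O........O...
....O......O....
................

Derivation:
Op 1 fold_down: fold axis h@8; visible region now rows[8,16) x cols[0,16) = 8x16
Op 2 fold_left: fold axis v@8; visible region now rows[8,16) x cols[0,8) = 8x8
Op 3 fold_up: fold axis h@12; visible region now rows[8,12) x cols[0,8) = 4x8
Op 4 cut(1, 4): punch at orig (9,4); cuts so far [(9, 4)]; region rows[8,12) x cols[0,8) = 4x8
Op 5 cut(2, 3): punch at orig (10,3); cuts so far [(9, 4), (10, 3)]; region rows[8,12) x cols[0,8) = 4x8
Unfold 1 (reflect across h@12): 4 holes -> [(9, 4), (10, 3), (13, 3), (14, 4)]
Unfold 2 (reflect across v@8): 8 holes -> [(9, 4), (9, 11), (10, 3), (10, 12), (13, 3), (13, 12), (14, 4), (14, 11)]
Unfold 3 (reflect across h@8): 16 holes -> [(1, 4), (1, 11), (2, 3), (2, 12), (5, 3), (5, 12), (6, 4), (6, 11), (9, 4), (9, 11), (10, 3), (10, 12), (13, 3), (13, 12), (14, 4), (14, 11)]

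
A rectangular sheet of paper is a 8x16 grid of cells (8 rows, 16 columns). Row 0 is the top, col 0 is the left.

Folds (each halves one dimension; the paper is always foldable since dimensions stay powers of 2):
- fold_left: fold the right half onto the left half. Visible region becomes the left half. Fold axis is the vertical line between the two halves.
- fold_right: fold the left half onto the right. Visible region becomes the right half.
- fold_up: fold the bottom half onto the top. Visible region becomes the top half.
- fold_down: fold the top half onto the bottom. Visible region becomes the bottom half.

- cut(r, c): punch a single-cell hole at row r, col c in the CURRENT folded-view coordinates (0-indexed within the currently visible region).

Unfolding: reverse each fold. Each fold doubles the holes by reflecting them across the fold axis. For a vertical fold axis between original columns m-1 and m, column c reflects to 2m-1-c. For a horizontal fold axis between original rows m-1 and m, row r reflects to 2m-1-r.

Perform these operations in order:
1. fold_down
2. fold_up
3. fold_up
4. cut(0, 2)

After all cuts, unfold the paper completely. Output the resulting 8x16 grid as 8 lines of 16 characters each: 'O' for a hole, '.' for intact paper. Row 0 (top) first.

Answer: ..O.............
..O.............
..O.............
..O.............
..O.............
..O.............
..O.............
..O.............

Derivation:
Op 1 fold_down: fold axis h@4; visible region now rows[4,8) x cols[0,16) = 4x16
Op 2 fold_up: fold axis h@6; visible region now rows[4,6) x cols[0,16) = 2x16
Op 3 fold_up: fold axis h@5; visible region now rows[4,5) x cols[0,16) = 1x16
Op 4 cut(0, 2): punch at orig (4,2); cuts so far [(4, 2)]; region rows[4,5) x cols[0,16) = 1x16
Unfold 1 (reflect across h@5): 2 holes -> [(4, 2), (5, 2)]
Unfold 2 (reflect across h@6): 4 holes -> [(4, 2), (5, 2), (6, 2), (7, 2)]
Unfold 3 (reflect across h@4): 8 holes -> [(0, 2), (1, 2), (2, 2), (3, 2), (4, 2), (5, 2), (6, 2), (7, 2)]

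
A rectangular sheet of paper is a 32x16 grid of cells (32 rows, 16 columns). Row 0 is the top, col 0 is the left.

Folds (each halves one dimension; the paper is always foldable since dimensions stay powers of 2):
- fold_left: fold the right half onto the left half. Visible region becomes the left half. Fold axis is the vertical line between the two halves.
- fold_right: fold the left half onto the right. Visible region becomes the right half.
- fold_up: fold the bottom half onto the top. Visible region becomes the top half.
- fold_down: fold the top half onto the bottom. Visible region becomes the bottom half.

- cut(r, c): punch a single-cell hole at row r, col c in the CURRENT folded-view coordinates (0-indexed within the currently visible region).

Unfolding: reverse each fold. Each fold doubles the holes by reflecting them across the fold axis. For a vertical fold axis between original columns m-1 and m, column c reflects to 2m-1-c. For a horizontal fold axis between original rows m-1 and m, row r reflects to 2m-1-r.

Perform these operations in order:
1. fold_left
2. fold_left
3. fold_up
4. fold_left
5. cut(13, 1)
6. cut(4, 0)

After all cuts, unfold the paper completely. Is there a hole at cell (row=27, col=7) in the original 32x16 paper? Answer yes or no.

Op 1 fold_left: fold axis v@8; visible region now rows[0,32) x cols[0,8) = 32x8
Op 2 fold_left: fold axis v@4; visible region now rows[0,32) x cols[0,4) = 32x4
Op 3 fold_up: fold axis h@16; visible region now rows[0,16) x cols[0,4) = 16x4
Op 4 fold_left: fold axis v@2; visible region now rows[0,16) x cols[0,2) = 16x2
Op 5 cut(13, 1): punch at orig (13,1); cuts so far [(13, 1)]; region rows[0,16) x cols[0,2) = 16x2
Op 6 cut(4, 0): punch at orig (4,0); cuts so far [(4, 0), (13, 1)]; region rows[0,16) x cols[0,2) = 16x2
Unfold 1 (reflect across v@2): 4 holes -> [(4, 0), (4, 3), (13, 1), (13, 2)]
Unfold 2 (reflect across h@16): 8 holes -> [(4, 0), (4, 3), (13, 1), (13, 2), (18, 1), (18, 2), (27, 0), (27, 3)]
Unfold 3 (reflect across v@4): 16 holes -> [(4, 0), (4, 3), (4, 4), (4, 7), (13, 1), (13, 2), (13, 5), (13, 6), (18, 1), (18, 2), (18, 5), (18, 6), (27, 0), (27, 3), (27, 4), (27, 7)]
Unfold 4 (reflect across v@8): 32 holes -> [(4, 0), (4, 3), (4, 4), (4, 7), (4, 8), (4, 11), (4, 12), (4, 15), (13, 1), (13, 2), (13, 5), (13, 6), (13, 9), (13, 10), (13, 13), (13, 14), (18, 1), (18, 2), (18, 5), (18, 6), (18, 9), (18, 10), (18, 13), (18, 14), (27, 0), (27, 3), (27, 4), (27, 7), (27, 8), (27, 11), (27, 12), (27, 15)]
Holes: [(4, 0), (4, 3), (4, 4), (4, 7), (4, 8), (4, 11), (4, 12), (4, 15), (13, 1), (13, 2), (13, 5), (13, 6), (13, 9), (13, 10), (13, 13), (13, 14), (18, 1), (18, 2), (18, 5), (18, 6), (18, 9), (18, 10), (18, 13), (18, 14), (27, 0), (27, 3), (27, 4), (27, 7), (27, 8), (27, 11), (27, 12), (27, 15)]

Answer: yes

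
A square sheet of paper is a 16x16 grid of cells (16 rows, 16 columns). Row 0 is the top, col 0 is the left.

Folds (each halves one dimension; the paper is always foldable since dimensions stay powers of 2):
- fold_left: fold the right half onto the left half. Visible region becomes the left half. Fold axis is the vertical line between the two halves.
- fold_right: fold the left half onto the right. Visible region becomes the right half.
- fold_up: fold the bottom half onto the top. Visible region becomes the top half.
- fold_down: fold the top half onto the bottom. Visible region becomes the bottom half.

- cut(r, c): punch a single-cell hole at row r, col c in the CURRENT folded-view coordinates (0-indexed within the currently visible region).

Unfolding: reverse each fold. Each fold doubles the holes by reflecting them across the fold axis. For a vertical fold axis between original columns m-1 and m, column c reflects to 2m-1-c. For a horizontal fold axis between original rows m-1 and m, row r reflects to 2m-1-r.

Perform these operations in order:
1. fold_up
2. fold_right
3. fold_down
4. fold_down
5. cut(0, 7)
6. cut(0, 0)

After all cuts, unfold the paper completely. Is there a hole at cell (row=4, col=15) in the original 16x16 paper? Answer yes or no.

Answer: no

Derivation:
Op 1 fold_up: fold axis h@8; visible region now rows[0,8) x cols[0,16) = 8x16
Op 2 fold_right: fold axis v@8; visible region now rows[0,8) x cols[8,16) = 8x8
Op 3 fold_down: fold axis h@4; visible region now rows[4,8) x cols[8,16) = 4x8
Op 4 fold_down: fold axis h@6; visible region now rows[6,8) x cols[8,16) = 2x8
Op 5 cut(0, 7): punch at orig (6,15); cuts so far [(6, 15)]; region rows[6,8) x cols[8,16) = 2x8
Op 6 cut(0, 0): punch at orig (6,8); cuts so far [(6, 8), (6, 15)]; region rows[6,8) x cols[8,16) = 2x8
Unfold 1 (reflect across h@6): 4 holes -> [(5, 8), (5, 15), (6, 8), (6, 15)]
Unfold 2 (reflect across h@4): 8 holes -> [(1, 8), (1, 15), (2, 8), (2, 15), (5, 8), (5, 15), (6, 8), (6, 15)]
Unfold 3 (reflect across v@8): 16 holes -> [(1, 0), (1, 7), (1, 8), (1, 15), (2, 0), (2, 7), (2, 8), (2, 15), (5, 0), (5, 7), (5, 8), (5, 15), (6, 0), (6, 7), (6, 8), (6, 15)]
Unfold 4 (reflect across h@8): 32 holes -> [(1, 0), (1, 7), (1, 8), (1, 15), (2, 0), (2, 7), (2, 8), (2, 15), (5, 0), (5, 7), (5, 8), (5, 15), (6, 0), (6, 7), (6, 8), (6, 15), (9, 0), (9, 7), (9, 8), (9, 15), (10, 0), (10, 7), (10, 8), (10, 15), (13, 0), (13, 7), (13, 8), (13, 15), (14, 0), (14, 7), (14, 8), (14, 15)]
Holes: [(1, 0), (1, 7), (1, 8), (1, 15), (2, 0), (2, 7), (2, 8), (2, 15), (5, 0), (5, 7), (5, 8), (5, 15), (6, 0), (6, 7), (6, 8), (6, 15), (9, 0), (9, 7), (9, 8), (9, 15), (10, 0), (10, 7), (10, 8), (10, 15), (13, 0), (13, 7), (13, 8), (13, 15), (14, 0), (14, 7), (14, 8), (14, 15)]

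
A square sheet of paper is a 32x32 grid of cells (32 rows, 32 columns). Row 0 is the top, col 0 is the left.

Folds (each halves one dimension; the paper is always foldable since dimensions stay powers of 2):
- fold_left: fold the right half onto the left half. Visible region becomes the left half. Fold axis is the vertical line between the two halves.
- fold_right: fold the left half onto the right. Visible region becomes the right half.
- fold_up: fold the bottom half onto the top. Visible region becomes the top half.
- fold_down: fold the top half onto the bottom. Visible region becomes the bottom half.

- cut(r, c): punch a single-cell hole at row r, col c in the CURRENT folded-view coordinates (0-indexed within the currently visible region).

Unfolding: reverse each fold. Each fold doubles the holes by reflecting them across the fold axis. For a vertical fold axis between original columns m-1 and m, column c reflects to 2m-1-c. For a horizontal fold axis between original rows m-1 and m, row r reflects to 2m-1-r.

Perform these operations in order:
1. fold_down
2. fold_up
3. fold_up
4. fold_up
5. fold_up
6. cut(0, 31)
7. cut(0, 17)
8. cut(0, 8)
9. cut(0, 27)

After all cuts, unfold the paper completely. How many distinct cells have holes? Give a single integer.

Answer: 128

Derivation:
Op 1 fold_down: fold axis h@16; visible region now rows[16,32) x cols[0,32) = 16x32
Op 2 fold_up: fold axis h@24; visible region now rows[16,24) x cols[0,32) = 8x32
Op 3 fold_up: fold axis h@20; visible region now rows[16,20) x cols[0,32) = 4x32
Op 4 fold_up: fold axis h@18; visible region now rows[16,18) x cols[0,32) = 2x32
Op 5 fold_up: fold axis h@17; visible region now rows[16,17) x cols[0,32) = 1x32
Op 6 cut(0, 31): punch at orig (16,31); cuts so far [(16, 31)]; region rows[16,17) x cols[0,32) = 1x32
Op 7 cut(0, 17): punch at orig (16,17); cuts so far [(16, 17), (16, 31)]; region rows[16,17) x cols[0,32) = 1x32
Op 8 cut(0, 8): punch at orig (16,8); cuts so far [(16, 8), (16, 17), (16, 31)]; region rows[16,17) x cols[0,32) = 1x32
Op 9 cut(0, 27): punch at orig (16,27); cuts so far [(16, 8), (16, 17), (16, 27), (16, 31)]; region rows[16,17) x cols[0,32) = 1x32
Unfold 1 (reflect across h@17): 8 holes -> [(16, 8), (16, 17), (16, 27), (16, 31), (17, 8), (17, 17), (17, 27), (17, 31)]
Unfold 2 (reflect across h@18): 16 holes -> [(16, 8), (16, 17), (16, 27), (16, 31), (17, 8), (17, 17), (17, 27), (17, 31), (18, 8), (18, 17), (18, 27), (18, 31), (19, 8), (19, 17), (19, 27), (19, 31)]
Unfold 3 (reflect across h@20): 32 holes -> [(16, 8), (16, 17), (16, 27), (16, 31), (17, 8), (17, 17), (17, 27), (17, 31), (18, 8), (18, 17), (18, 27), (18, 31), (19, 8), (19, 17), (19, 27), (19, 31), (20, 8), (20, 17), (20, 27), (20, 31), (21, 8), (21, 17), (21, 27), (21, 31), (22, 8), (22, 17), (22, 27), (22, 31), (23, 8), (23, 17), (23, 27), (23, 31)]
Unfold 4 (reflect across h@24): 64 holes -> [(16, 8), (16, 17), (16, 27), (16, 31), (17, 8), (17, 17), (17, 27), (17, 31), (18, 8), (18, 17), (18, 27), (18, 31), (19, 8), (19, 17), (19, 27), (19, 31), (20, 8), (20, 17), (20, 27), (20, 31), (21, 8), (21, 17), (21, 27), (21, 31), (22, 8), (22, 17), (22, 27), (22, 31), (23, 8), (23, 17), (23, 27), (23, 31), (24, 8), (24, 17), (24, 27), (24, 31), (25, 8), (25, 17), (25, 27), (25, 31), (26, 8), (26, 17), (26, 27), (26, 31), (27, 8), (27, 17), (27, 27), (27, 31), (28, 8), (28, 17), (28, 27), (28, 31), (29, 8), (29, 17), (29, 27), (29, 31), (30, 8), (30, 17), (30, 27), (30, 31), (31, 8), (31, 17), (31, 27), (31, 31)]
Unfold 5 (reflect across h@16): 128 holes -> [(0, 8), (0, 17), (0, 27), (0, 31), (1, 8), (1, 17), (1, 27), (1, 31), (2, 8), (2, 17), (2, 27), (2, 31), (3, 8), (3, 17), (3, 27), (3, 31), (4, 8), (4, 17), (4, 27), (4, 31), (5, 8), (5, 17), (5, 27), (5, 31), (6, 8), (6, 17), (6, 27), (6, 31), (7, 8), (7, 17), (7, 27), (7, 31), (8, 8), (8, 17), (8, 27), (8, 31), (9, 8), (9, 17), (9, 27), (9, 31), (10, 8), (10, 17), (10, 27), (10, 31), (11, 8), (11, 17), (11, 27), (11, 31), (12, 8), (12, 17), (12, 27), (12, 31), (13, 8), (13, 17), (13, 27), (13, 31), (14, 8), (14, 17), (14, 27), (14, 31), (15, 8), (15, 17), (15, 27), (15, 31), (16, 8), (16, 17), (16, 27), (16, 31), (17, 8), (17, 17), (17, 27), (17, 31), (18, 8), (18, 17), (18, 27), (18, 31), (19, 8), (19, 17), (19, 27), (19, 31), (20, 8), (20, 17), (20, 27), (20, 31), (21, 8), (21, 17), (21, 27), (21, 31), (22, 8), (22, 17), (22, 27), (22, 31), (23, 8), (23, 17), (23, 27), (23, 31), (24, 8), (24, 17), (24, 27), (24, 31), (25, 8), (25, 17), (25, 27), (25, 31), (26, 8), (26, 17), (26, 27), (26, 31), (27, 8), (27, 17), (27, 27), (27, 31), (28, 8), (28, 17), (28, 27), (28, 31), (29, 8), (29, 17), (29, 27), (29, 31), (30, 8), (30, 17), (30, 27), (30, 31), (31, 8), (31, 17), (31, 27), (31, 31)]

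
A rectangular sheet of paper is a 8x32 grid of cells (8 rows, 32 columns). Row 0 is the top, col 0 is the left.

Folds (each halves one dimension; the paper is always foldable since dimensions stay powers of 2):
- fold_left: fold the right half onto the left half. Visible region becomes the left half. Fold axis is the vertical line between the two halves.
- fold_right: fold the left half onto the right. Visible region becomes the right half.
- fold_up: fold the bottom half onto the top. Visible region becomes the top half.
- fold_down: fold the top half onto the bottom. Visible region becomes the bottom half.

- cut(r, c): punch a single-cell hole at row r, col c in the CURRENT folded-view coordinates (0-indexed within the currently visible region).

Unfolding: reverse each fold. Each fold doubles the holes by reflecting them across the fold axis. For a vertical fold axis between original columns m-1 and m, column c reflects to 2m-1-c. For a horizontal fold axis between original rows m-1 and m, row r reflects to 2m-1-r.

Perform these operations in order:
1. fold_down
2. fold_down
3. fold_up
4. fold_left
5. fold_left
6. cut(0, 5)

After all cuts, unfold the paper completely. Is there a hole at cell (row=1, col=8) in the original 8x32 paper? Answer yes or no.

Answer: no

Derivation:
Op 1 fold_down: fold axis h@4; visible region now rows[4,8) x cols[0,32) = 4x32
Op 2 fold_down: fold axis h@6; visible region now rows[6,8) x cols[0,32) = 2x32
Op 3 fold_up: fold axis h@7; visible region now rows[6,7) x cols[0,32) = 1x32
Op 4 fold_left: fold axis v@16; visible region now rows[6,7) x cols[0,16) = 1x16
Op 5 fold_left: fold axis v@8; visible region now rows[6,7) x cols[0,8) = 1x8
Op 6 cut(0, 5): punch at orig (6,5); cuts so far [(6, 5)]; region rows[6,7) x cols[0,8) = 1x8
Unfold 1 (reflect across v@8): 2 holes -> [(6, 5), (6, 10)]
Unfold 2 (reflect across v@16): 4 holes -> [(6, 5), (6, 10), (6, 21), (6, 26)]
Unfold 3 (reflect across h@7): 8 holes -> [(6, 5), (6, 10), (6, 21), (6, 26), (7, 5), (7, 10), (7, 21), (7, 26)]
Unfold 4 (reflect across h@6): 16 holes -> [(4, 5), (4, 10), (4, 21), (4, 26), (5, 5), (5, 10), (5, 21), (5, 26), (6, 5), (6, 10), (6, 21), (6, 26), (7, 5), (7, 10), (7, 21), (7, 26)]
Unfold 5 (reflect across h@4): 32 holes -> [(0, 5), (0, 10), (0, 21), (0, 26), (1, 5), (1, 10), (1, 21), (1, 26), (2, 5), (2, 10), (2, 21), (2, 26), (3, 5), (3, 10), (3, 21), (3, 26), (4, 5), (4, 10), (4, 21), (4, 26), (5, 5), (5, 10), (5, 21), (5, 26), (6, 5), (6, 10), (6, 21), (6, 26), (7, 5), (7, 10), (7, 21), (7, 26)]
Holes: [(0, 5), (0, 10), (0, 21), (0, 26), (1, 5), (1, 10), (1, 21), (1, 26), (2, 5), (2, 10), (2, 21), (2, 26), (3, 5), (3, 10), (3, 21), (3, 26), (4, 5), (4, 10), (4, 21), (4, 26), (5, 5), (5, 10), (5, 21), (5, 26), (6, 5), (6, 10), (6, 21), (6, 26), (7, 5), (7, 10), (7, 21), (7, 26)]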